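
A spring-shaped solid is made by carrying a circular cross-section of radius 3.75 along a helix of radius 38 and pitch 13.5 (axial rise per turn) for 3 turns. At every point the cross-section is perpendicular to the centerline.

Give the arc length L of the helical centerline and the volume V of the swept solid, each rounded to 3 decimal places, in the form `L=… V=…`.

2πR = 2π·38 = 238.761042
per-turn = √(238.761042² + 13.5²) = √(57006.8350 + 182.25) = √57189.0850 = 239.142395
L = 3 × 239.142395 = 717.427185
V = π·3.75² × L = 44.178647 × 717.427185 = 31694.962115

L=717.427 V=31694.962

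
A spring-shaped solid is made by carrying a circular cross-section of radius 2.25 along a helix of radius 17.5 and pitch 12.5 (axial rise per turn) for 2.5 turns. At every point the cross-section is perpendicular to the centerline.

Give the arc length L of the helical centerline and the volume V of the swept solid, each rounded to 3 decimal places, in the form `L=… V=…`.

L=276.660 V=4400.086

2πR = 2π·17.5 = 109.955743
per-turn = √(109.955743² + 12.5²) = √(12090.2654 + 156.25) = √12246.5154 = 110.663975
L = 2.5 × 110.663975 = 276.659938
V = π·2.25² × L = 15.904313 × 276.659938 = 4400.086193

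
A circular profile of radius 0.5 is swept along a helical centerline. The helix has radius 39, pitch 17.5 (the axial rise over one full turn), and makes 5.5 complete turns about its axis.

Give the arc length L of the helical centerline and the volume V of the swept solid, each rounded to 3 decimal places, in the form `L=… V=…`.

2πR = 2π·39 = 245.044227
per-turn = √(245.044227² + 17.5²) = √(60046.6732 + 306.25) = √60352.9232 = 245.668319
L = 5.5 × 245.668319 = 1351.175757
V = π·0.5² × L = 0.785398 × 1351.175757 = 1061.210958

L=1351.176 V=1061.211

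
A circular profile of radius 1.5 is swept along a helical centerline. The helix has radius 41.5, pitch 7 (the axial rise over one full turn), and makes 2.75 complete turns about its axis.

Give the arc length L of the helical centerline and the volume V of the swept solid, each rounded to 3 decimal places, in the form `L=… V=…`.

2πR = 2π·41.5 = 260.752190
per-turn = √(260.752190² + 7²) = √(67991.7047 + 49) = √68040.7047 = 260.846132
L = 2.75 × 260.846132 = 717.326864
V = π·1.5² × L = 7.068583 × 717.326864 = 5070.484812

L=717.327 V=5070.485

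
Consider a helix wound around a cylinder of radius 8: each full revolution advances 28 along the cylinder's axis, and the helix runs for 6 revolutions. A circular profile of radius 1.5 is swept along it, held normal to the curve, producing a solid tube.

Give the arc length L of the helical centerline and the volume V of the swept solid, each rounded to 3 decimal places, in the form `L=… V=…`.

2πR = 2π·8 = 50.265482
per-turn = √(50.265482² + 28²) = √(2526.6187 + 784) = √3310.6187 = 57.537976
L = 6 × 57.537976 = 345.227858
V = π·1.5² × L = 7.068583 × 345.227858 = 2440.271933

L=345.228 V=2440.272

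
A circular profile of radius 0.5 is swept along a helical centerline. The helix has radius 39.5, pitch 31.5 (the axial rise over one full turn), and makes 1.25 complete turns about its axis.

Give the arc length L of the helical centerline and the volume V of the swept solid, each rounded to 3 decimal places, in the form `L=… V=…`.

2πR = 2π·39.5 = 248.185820
per-turn = √(248.185820² + 31.5²) = √(61596.2011 + 992.25) = √62588.4511 = 250.176840
L = 1.25 × 250.176840 = 312.721049
V = π·0.5² × L = 0.785398 × 312.721049 = 245.610538

L=312.721 V=245.611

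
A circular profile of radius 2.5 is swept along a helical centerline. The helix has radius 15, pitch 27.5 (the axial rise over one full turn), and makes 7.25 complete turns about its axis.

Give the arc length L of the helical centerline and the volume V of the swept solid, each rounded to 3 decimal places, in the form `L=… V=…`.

2πR = 2π·15 = 94.247780
per-turn = √(94.247780² + 27.5²) = √(8882.6440 + 756.25) = √9638.8940 = 98.177869
L = 7.25 × 98.177869 = 711.789550
V = π·2.5² × L = 19.634954 × 711.789550 = 13975.955137

L=711.790 V=13975.955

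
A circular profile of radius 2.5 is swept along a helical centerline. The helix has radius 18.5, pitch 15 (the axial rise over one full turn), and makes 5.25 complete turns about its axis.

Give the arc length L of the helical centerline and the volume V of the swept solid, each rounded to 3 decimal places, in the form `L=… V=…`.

2πR = 2π·18.5 = 116.238928
per-turn = √(116.238928² + 15²) = √(13511.4884 + 225) = √13736.4884 = 117.202766
L = 5.25 × 117.202766 = 615.314523
V = π·2.5² × L = 19.634954 × 615.314523 = 12081.672407

L=615.315 V=12081.672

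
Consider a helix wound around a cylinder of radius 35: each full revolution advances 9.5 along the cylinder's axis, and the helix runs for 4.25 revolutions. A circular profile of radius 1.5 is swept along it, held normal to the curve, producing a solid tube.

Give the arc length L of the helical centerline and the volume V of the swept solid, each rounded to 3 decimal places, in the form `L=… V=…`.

2πR = 2π·35 = 219.911486
per-turn = √(219.911486² + 9.5²) = √(48361.0616 + 90.25) = √48451.3116 = 220.116586
L = 4.25 × 220.116586 = 935.495492
V = π·1.5² × L = 7.068583 × 935.495492 = 6612.627970

L=935.495 V=6612.628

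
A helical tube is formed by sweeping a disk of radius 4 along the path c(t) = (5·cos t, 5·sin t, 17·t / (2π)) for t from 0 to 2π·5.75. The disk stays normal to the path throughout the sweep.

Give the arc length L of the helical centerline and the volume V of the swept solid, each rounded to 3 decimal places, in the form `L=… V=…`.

2πR = 2π·5 = 31.415927
per-turn = √(31.415927² + 17²) = √(986.9604 + 289) = √1275.9604 = 35.720588
L = 5.75 × 35.720588 = 205.393384
V = π·4² × L = 50.265482 × 205.393384 = 10324.197523

L=205.393 V=10324.198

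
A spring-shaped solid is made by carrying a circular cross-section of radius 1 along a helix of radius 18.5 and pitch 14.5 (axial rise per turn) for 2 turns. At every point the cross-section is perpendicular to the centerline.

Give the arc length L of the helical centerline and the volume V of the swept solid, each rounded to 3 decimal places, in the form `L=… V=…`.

L=234.280 V=736.011

2πR = 2π·18.5 = 116.238928
per-turn = √(116.238928² + 14.5²) = √(13511.4884 + 210.25) = √13721.7384 = 117.139824
L = 2 × 117.139824 = 234.279648
V = π·1² × L = 3.141593 × 234.279648 = 736.011223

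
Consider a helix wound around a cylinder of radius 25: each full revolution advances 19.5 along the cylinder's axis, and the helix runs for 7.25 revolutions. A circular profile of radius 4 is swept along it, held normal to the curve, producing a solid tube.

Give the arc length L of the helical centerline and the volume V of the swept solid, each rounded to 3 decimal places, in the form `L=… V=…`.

L=1147.569 V=57683.109

2πR = 2π·25 = 157.079633
per-turn = √(157.079633² + 19.5²) = √(24674.0110 + 380.25) = √25054.2610 = 158.285378
L = 7.25 × 158.285378 = 1147.568993
V = π·4² × L = 50.265482 × 1147.568993 = 57683.109092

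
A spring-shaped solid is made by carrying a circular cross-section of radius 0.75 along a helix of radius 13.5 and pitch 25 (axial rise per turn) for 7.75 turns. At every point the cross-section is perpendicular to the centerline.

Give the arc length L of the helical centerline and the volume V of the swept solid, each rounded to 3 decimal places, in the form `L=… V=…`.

L=685.336 V=1211.088

2πR = 2π·13.5 = 84.823002
per-turn = √(84.823002² + 25²) = √(7194.9416 + 625) = √7819.9416 = 88.430434
L = 7.75 × 88.430434 = 685.335861
V = π·0.75² × L = 1.767146 × 685.335861 = 1211.088435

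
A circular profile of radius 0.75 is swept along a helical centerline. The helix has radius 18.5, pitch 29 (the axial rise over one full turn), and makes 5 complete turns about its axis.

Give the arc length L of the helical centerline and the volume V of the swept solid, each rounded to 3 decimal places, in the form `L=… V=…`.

L=599.009 V=1058.537

2πR = 2π·18.5 = 116.238928
per-turn = √(116.238928² + 29²) = √(13511.4884 + 841) = √14352.4884 = 119.801872
L = 5 × 119.801872 = 599.009358
V = π·0.75² × L = 1.767146 × 599.009358 = 1058.536911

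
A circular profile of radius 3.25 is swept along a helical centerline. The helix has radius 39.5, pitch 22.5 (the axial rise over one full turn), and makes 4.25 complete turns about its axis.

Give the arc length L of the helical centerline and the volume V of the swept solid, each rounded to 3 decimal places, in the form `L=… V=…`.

L=1059.115 V=35144.704

2πR = 2π·39.5 = 248.185820
per-turn = √(248.185820² + 22.5²) = √(61596.2011 + 506.25) = √62102.4511 = 249.203634
L = 4.25 × 249.203634 = 1059.115443
V = π·3.25² × L = 33.183072 × 1059.115443 = 35144.704441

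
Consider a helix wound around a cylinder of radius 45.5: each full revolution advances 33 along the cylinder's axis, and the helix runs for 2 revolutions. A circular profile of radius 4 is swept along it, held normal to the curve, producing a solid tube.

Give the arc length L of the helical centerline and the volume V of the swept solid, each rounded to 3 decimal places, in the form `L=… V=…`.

2πR = 2π·45.5 = 285.884931
per-turn = √(285.884931² + 33²) = √(81730.1940 + 1089) = √82819.1940 = 287.783241
L = 2 × 287.783241 = 575.566483
V = π·4² × L = 50.265482 × 575.566483 = 28931.126947

L=575.566 V=28931.127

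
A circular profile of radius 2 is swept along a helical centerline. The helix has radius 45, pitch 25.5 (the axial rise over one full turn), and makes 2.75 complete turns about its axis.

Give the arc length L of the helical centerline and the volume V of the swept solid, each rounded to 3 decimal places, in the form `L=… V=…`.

2πR = 2π·45 = 282.743339
per-turn = √(282.743339² + 25.5²) = √(79943.7956 + 650.25) = √80594.0456 = 283.890904
L = 2.75 × 283.890904 = 780.699987
V = π·2² × L = 12.566371 × 780.699987 = 9810.565379

L=780.700 V=9810.565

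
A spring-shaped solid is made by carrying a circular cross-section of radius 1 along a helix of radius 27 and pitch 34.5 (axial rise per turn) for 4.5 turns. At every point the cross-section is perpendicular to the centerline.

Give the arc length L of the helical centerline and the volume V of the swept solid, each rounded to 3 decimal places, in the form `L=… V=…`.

2πR = 2π·27 = 169.646003
per-turn = √(169.646003² + 34.5²) = √(28779.7664 + 1190.25) = √29970.0164 = 173.118504
L = 4.5 × 173.118504 = 779.033268
V = π·1² × L = 3.141593 × 779.033268 = 2447.405192

L=779.033 V=2447.405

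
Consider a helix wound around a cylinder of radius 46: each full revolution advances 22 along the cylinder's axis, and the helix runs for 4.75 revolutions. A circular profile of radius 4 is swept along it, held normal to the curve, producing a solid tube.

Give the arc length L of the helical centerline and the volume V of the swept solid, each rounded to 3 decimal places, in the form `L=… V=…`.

L=1376.847 V=69207.898

2πR = 2π·46 = 289.026524
per-turn = √(289.026524² + 22²) = √(83536.3317 + 484) = √84020.3317 = 289.862608
L = 4.75 × 289.862608 = 1376.847389
V = π·4² × L = 50.265482 × 1376.847389 = 69207.898283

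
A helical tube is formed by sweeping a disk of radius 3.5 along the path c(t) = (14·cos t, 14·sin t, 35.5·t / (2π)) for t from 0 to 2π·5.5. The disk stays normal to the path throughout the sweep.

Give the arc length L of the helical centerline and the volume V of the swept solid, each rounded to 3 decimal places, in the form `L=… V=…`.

2πR = 2π·14 = 87.964594
per-turn = √(87.964594² + 35.5²) = √(7737.7699 + 1260.25) = √8998.0199 = 94.857893
L = 5.5 × 94.857893 = 521.718411
V = π·3.5² × L = 38.484510 × 521.718411 = 20078.077412

L=521.718 V=20078.077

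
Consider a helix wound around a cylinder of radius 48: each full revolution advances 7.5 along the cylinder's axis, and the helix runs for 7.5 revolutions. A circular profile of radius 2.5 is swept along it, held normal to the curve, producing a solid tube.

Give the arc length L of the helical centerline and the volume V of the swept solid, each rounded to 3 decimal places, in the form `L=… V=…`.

L=2262.646 V=44426.951

2πR = 2π·48 = 301.592895
per-turn = √(301.592895² + 7.5²) = √(90958.2742 + 56.25) = √91014.5242 = 301.686135
L = 7.5 × 301.686135 = 2262.646014
V = π·2.5² × L = 19.634954 × 2262.646014 = 44426.950593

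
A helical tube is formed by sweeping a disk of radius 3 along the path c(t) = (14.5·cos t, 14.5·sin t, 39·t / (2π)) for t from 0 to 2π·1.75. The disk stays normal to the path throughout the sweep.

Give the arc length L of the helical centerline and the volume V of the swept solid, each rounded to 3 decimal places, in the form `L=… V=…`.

L=173.430 V=4903.608

2πR = 2π·14.5 = 91.106187
per-turn = √(91.106187² + 39²) = √(8300.3373 + 1521) = √9821.3373 = 99.102660
L = 1.75 × 99.102660 = 173.429656
V = π·3² × L = 28.274334 × 173.429656 = 4903.607991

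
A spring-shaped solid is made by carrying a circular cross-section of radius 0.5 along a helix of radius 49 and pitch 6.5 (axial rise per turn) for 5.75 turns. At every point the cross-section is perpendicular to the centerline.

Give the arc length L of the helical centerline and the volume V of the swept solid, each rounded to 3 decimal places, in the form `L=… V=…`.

L=1770.682 V=1390.690

2πR = 2π·49 = 307.876080
per-turn = √(307.876080² + 6.5²) = √(94787.6807 + 42.25) = √94829.9307 = 307.944688
L = 5.75 × 307.944688 = 1770.681954
V = π·0.5² × L = 0.785398 × 1770.681954 = 1390.690355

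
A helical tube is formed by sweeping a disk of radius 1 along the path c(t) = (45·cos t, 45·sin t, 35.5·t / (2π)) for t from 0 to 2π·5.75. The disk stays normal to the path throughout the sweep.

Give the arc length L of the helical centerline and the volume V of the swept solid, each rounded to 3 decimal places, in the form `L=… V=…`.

2πR = 2π·45 = 282.743339
per-turn = √(282.743339² + 35.5²) = √(79943.7956 + 1260.25) = √81204.0456 = 284.963236
L = 5.75 × 284.963236 = 1638.538605
V = π·1² × L = 3.141593 × 1638.538605 = 5147.620843

L=1638.539 V=5147.621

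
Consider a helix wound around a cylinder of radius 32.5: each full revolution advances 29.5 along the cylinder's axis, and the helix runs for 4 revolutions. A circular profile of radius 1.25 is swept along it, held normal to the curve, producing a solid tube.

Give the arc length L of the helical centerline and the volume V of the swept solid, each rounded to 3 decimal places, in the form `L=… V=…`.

2πR = 2π·32.5 = 204.203522
per-turn = √(204.203522² + 29.5²) = √(41699.0786 + 870.25) = √42569.3286 = 206.323359
L = 4 × 206.323359 = 825.293437
V = π·1.25² × L = 4.908739 × 825.293437 = 4051.149687

L=825.293 V=4051.150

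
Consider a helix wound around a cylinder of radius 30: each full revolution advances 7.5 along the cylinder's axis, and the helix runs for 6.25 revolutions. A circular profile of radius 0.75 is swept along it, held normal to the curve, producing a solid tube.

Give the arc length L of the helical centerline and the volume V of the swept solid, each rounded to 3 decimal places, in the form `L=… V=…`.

2πR = 2π·30 = 188.495559
per-turn = √(188.495559² + 7.5²) = √(35530.5758 + 56.25) = √35586.8258 = 188.644708
L = 6.25 × 188.644708 = 1179.029425
V = π·0.75² × L = 1.767146 × 1179.029425 = 2083.516976

L=1179.029 V=2083.517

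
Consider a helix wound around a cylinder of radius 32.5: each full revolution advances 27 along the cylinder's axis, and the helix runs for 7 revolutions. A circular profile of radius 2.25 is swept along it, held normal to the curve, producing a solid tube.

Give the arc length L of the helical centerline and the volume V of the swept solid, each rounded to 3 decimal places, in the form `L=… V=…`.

L=1441.865 V=22931.878

2πR = 2π·32.5 = 204.203522
per-turn = √(204.203522² + 27²) = √(41699.0786 + 729) = √42428.0786 = 205.980772
L = 7 × 205.980772 = 1441.865407
V = π·2.25² × L = 15.904313 × 1441.865407 = 22931.878457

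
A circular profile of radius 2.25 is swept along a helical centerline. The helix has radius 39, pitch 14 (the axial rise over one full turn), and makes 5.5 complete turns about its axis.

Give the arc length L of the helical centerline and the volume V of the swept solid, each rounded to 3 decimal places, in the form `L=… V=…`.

L=1349.941 V=21469.885

2πR = 2π·39 = 245.044227
per-turn = √(245.044227² + 14²) = √(60046.6732 + 196) = √60242.6732 = 245.443829
L = 5.5 × 245.443829 = 1349.941059
V = π·2.25² × L = 15.904313 × 1349.941059 = 21469.884881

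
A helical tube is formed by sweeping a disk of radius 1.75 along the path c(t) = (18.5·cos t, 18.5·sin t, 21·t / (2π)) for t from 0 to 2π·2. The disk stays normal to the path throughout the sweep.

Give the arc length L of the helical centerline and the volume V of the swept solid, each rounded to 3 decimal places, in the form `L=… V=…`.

2πR = 2π·18.5 = 116.238928
per-turn = √(116.238928² + 21²) = √(13511.4884 + 441) = √13952.4884 = 118.120652
L = 2 × 118.120652 = 236.241304
V = π·1.75² × L = 9.621128 × 236.241304 = 2272.907707

L=236.241 V=2272.908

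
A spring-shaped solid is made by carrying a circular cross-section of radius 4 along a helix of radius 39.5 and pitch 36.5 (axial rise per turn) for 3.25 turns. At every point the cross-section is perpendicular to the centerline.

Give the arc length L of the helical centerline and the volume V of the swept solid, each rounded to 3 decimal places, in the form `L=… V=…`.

L=815.280 V=40980.451

2πR = 2π·39.5 = 248.185820
per-turn = √(248.185820² + 36.5²) = √(61596.2011 + 1332.25) = √62928.4511 = 250.855439
L = 3.25 × 250.855439 = 815.280175
V = π·4² × L = 50.265482 × 815.280175 = 40980.451354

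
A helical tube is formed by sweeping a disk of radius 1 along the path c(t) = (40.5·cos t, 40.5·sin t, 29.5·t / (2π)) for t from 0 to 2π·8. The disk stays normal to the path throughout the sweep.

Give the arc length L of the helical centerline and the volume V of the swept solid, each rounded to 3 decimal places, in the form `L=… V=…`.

2πR = 2π·40.5 = 254.469005
per-turn = √(254.469005² + 29.5²) = √(64754.4745 + 870.25) = √65624.7245 = 256.173231
L = 8 × 256.173231 = 2049.385851
V = π·1² × L = 3.141593 × 2049.385851 = 6438.335534

L=2049.386 V=6438.336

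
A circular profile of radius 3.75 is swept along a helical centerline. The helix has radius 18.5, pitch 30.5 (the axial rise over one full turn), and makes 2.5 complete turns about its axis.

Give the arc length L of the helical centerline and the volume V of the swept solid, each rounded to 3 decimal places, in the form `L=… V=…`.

L=300.434 V=13272.788

2πR = 2π·18.5 = 116.238928
per-turn = √(116.238928² + 30.5²) = √(13511.4884 + 930.25) = √14441.7384 = 120.173784
L = 2.5 × 120.173784 = 300.434461
V = π·3.75² × L = 44.178647 × 300.434461 = 13272.787892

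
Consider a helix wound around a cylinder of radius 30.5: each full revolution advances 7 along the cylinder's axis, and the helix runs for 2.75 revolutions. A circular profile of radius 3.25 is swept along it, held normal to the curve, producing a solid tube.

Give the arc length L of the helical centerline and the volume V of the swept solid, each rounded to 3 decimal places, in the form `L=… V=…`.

2πR = 2π·30.5 = 191.637152
per-turn = √(191.637152² + 7²) = √(36724.7980 + 49) = √36773.7980 = 191.764955
L = 2.75 × 191.764955 = 527.353626
V = π·3.25² × L = 33.183072 × 527.353626 = 17499.213565

L=527.354 V=17499.214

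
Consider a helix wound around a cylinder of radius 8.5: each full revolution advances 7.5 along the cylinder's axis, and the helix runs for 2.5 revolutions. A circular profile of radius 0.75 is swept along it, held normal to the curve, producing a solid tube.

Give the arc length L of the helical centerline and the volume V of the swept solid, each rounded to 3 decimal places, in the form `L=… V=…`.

L=134.828 V=238.260

2πR = 2π·8.5 = 53.407075
per-turn = √(53.407075² + 7.5²) = √(2852.3157 + 56.25) = √2908.5657 = 53.931120
L = 2.5 × 53.931120 = 134.827799
V = π·0.75² × L = 1.767146 × 134.827799 = 238.260388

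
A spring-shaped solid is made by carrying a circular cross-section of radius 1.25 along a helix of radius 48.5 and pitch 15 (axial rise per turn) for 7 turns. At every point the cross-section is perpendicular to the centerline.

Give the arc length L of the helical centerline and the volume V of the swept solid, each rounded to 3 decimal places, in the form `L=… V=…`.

L=2135.724 V=10483.711

2πR = 2π·48.5 = 304.734487
per-turn = √(304.734487² + 15²) = √(92863.1078 + 225) = √93088.1078 = 305.103438
L = 7 × 305.103438 = 2135.724065
V = π·1.25² × L = 4.908739 × 2135.724065 = 10483.710990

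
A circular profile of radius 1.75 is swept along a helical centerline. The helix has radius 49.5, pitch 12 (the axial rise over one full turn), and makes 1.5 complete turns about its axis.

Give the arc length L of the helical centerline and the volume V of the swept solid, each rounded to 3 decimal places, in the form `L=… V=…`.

2πR = 2π·49.5 = 311.017673
per-turn = √(311.017673² + 12²) = √(96731.9927 + 144) = √96875.9927 = 311.249085
L = 1.5 × 311.249085 = 466.873627
V = π·1.75² × L = 9.621128 × 466.873627 = 4491.850693

L=466.874 V=4491.851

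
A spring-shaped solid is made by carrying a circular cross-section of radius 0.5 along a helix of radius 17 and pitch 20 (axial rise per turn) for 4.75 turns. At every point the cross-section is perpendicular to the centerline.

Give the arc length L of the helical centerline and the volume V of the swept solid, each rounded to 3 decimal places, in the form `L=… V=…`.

2πR = 2π·17 = 106.814150
per-turn = √(106.814150² + 20²) = √(11409.2627 + 400) = √11809.2627 = 108.670432
L = 4.75 × 108.670432 = 516.184550
V = π·0.5² × L = 0.785398 × 516.184550 = 405.410397

L=516.185 V=405.410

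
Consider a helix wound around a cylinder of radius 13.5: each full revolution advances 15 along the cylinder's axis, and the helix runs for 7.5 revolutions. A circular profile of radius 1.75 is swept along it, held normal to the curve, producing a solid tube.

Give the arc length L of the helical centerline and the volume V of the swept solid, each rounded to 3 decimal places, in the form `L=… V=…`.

L=646.043 V=6215.663

2πR = 2π·13.5 = 84.823002
per-turn = √(84.823002² + 15²) = √(7194.9416 + 225) = √7419.9416 = 86.139083
L = 7.5 × 86.139083 = 646.043122
V = π·1.75² × L = 9.621128 × 646.043122 = 6215.663248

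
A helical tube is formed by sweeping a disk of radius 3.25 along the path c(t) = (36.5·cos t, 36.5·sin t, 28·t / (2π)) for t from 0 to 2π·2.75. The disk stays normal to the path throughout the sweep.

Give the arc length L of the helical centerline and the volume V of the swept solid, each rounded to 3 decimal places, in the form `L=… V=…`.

2πR = 2π·36.5 = 229.336264
per-turn = √(229.336264² + 28²) = √(52595.1219 + 784) = √53379.1219 = 231.039221
L = 2.75 × 231.039221 = 635.357859
V = π·3.25² × L = 33.183072 × 635.357859 = 21083.125838

L=635.358 V=21083.126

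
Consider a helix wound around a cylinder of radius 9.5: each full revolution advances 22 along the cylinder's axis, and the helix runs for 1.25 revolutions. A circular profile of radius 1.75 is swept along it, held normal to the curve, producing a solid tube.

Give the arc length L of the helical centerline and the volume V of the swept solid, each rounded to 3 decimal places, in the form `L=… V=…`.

L=79.519 V=765.066

2πR = 2π·9.5 = 59.690260
per-turn = √(59.690260² + 22²) = √(3562.9272 + 484) = √4046.9272 = 63.615463
L = 1.25 × 63.615463 = 79.519329
V = π·1.75² × L = 9.621128 × 79.519329 = 765.065606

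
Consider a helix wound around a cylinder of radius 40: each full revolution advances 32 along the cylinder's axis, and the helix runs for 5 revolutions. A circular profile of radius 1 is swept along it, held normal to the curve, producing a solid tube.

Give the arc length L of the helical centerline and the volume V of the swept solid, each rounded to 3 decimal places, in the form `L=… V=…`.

L=1266.782 V=3979.713

2πR = 2π·40 = 251.327412
per-turn = √(251.327412² + 32²) = √(63165.4682 + 1024) = √64189.4682 = 253.356405
L = 5 × 253.356405 = 1266.782027
V = π·1² × L = 3.141593 × 1266.782027 = 3979.713110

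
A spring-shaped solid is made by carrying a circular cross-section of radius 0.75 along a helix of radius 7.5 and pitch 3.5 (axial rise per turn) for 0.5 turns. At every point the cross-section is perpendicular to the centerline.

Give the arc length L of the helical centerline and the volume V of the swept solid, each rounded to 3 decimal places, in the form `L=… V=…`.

2πR = 2π·7.5 = 47.123890
per-turn = √(47.123890² + 3.5²) = √(2220.6610 + 12.25) = √2232.9110 = 47.253688
L = 0.5 × 47.253688 = 23.626844
V = π·0.75² × L = 1.767146 × 23.626844 = 41.752079

L=23.627 V=41.752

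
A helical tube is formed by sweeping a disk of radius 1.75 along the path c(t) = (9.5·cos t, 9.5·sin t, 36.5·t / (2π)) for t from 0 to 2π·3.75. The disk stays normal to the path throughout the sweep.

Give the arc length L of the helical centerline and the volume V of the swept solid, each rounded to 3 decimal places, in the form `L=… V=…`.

2πR = 2π·9.5 = 59.690260
per-turn = √(59.690260² + 36.5²) = √(3562.9272 + 1332.25) = √4895.1772 = 69.965543
L = 3.75 × 69.965543 = 262.370786
V = π·1.75² × L = 9.621128 × 262.370786 = 2524.302782

L=262.371 V=2524.303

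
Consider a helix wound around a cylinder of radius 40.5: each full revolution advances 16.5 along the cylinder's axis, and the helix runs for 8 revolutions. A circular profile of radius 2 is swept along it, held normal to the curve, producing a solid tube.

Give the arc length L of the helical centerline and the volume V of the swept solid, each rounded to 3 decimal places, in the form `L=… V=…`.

2πR = 2π·40.5 = 254.469005
per-turn = √(254.469005² + 16.5²) = √(64754.4745 + 272.25) = √65026.7245 = 255.003381
L = 8 × 255.003381 = 2040.027050
V = π·2² × L = 12.566371 × 2040.027050 = 25635.735979

L=2040.027 V=25635.736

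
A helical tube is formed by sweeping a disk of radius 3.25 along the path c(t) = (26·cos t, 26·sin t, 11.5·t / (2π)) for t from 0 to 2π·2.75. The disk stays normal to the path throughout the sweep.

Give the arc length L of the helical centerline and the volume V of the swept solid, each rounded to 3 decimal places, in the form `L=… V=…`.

2πR = 2π·26 = 163.362818
per-turn = √(163.362818² + 11.5²) = √(26687.4103 + 132.25) = √26819.6603 = 163.767092
L = 2.75 × 163.767092 = 450.359502
V = π·3.25² × L = 33.183072 × 450.359502 = 14944.311962

L=450.360 V=14944.312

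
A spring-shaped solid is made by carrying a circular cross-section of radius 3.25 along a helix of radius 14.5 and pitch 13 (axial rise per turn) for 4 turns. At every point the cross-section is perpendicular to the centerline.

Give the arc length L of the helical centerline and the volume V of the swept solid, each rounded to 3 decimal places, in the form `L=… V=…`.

L=368.116 V=12215.220

2πR = 2π·14.5 = 91.106187
per-turn = √(91.106187² + 13²) = √(8300.3373 + 169) = √8469.3373 = 92.029003
L = 4 × 92.029003 = 368.116010
V = π·3.25² × L = 33.183072 × 368.116010 = 12215.220213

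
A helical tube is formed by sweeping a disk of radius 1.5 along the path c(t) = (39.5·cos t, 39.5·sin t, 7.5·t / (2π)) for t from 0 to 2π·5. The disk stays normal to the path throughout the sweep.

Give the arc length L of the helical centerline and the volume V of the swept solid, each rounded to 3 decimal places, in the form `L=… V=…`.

2πR = 2π·39.5 = 248.185820
per-turn = √(248.185820² + 7.5²) = √(61596.2011 + 56.25) = √61652.4511 = 248.299116
L = 5 × 248.299116 = 1241.495581
V = π·1.5² × L = 7.068583 × 1241.495581 = 8775.615140

L=1241.496 V=8775.615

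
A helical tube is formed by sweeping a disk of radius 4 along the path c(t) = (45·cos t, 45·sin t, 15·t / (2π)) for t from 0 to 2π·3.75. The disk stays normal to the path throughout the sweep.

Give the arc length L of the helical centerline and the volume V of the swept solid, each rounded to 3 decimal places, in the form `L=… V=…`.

L=1061.779 V=53370.811

2πR = 2π·45 = 282.743339
per-turn = √(282.743339² + 15²) = √(79943.7956 + 225) = √80168.7956 = 283.140947
L = 3.75 × 283.140947 = 1061.778550
V = π·4² × L = 50.265482 × 1061.778550 = 53370.811069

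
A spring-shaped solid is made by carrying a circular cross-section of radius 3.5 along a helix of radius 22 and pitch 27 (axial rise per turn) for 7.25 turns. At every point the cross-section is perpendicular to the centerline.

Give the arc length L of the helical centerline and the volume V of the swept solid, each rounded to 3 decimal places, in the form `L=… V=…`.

L=1021.107 V=39296.791

2πR = 2π·22 = 138.230077
per-turn = √(138.230077² + 27²) = √(19107.5541 + 729) = √19836.5541 = 140.842302
L = 7.25 × 140.842302 = 1021.106692
V = π·3.5² × L = 38.484510 × 1021.106692 = 39296.790697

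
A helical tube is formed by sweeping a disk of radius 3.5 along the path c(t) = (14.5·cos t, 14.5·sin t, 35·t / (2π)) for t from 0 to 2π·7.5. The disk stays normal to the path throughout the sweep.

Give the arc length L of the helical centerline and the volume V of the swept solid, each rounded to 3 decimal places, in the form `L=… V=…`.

2πR = 2π·14.5 = 91.106187
per-turn = √(91.106187² + 35²) = √(8300.3373 + 1225) = √9525.3373 = 97.597835
L = 7.5 × 97.597835 = 731.983759
V = π·3.5² × L = 38.484510 × 731.983759 = 28170.036291

L=731.984 V=28170.036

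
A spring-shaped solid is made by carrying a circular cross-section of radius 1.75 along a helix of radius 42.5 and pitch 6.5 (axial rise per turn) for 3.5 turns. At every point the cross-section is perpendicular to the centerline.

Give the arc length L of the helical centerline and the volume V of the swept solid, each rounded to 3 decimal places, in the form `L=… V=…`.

L=934.901 V=8994.798

2πR = 2π·42.5 = 267.035376
per-turn = √(267.035376² + 6.5²) = √(71307.8918 + 42.25) = √71350.1418 = 267.114473
L = 3.5 × 267.114473 = 934.900656
V = π·1.75² × L = 9.621128 × 934.900656 = 8994.798415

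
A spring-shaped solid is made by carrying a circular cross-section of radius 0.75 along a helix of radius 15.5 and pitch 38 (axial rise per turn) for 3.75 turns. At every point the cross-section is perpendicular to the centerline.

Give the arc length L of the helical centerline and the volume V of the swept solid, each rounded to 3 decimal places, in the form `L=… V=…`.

L=392.026 V=692.768

2πR = 2π·15.5 = 97.389372
per-turn = √(97.389372² + 38²) = √(9484.6898 + 1444) = √10928.6898 = 104.540374
L = 3.75 × 104.540374 = 392.026403
V = π·0.75² × L = 1.767146 × 392.026403 = 692.767838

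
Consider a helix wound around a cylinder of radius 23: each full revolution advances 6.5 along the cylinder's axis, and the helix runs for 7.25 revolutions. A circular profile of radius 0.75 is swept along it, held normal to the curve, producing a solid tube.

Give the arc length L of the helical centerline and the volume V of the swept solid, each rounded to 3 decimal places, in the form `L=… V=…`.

L=1048.780 V=1853.348

2πR = 2π·23 = 144.513262
per-turn = √(144.513262² + 6.5²) = √(20884.0829 + 42.25) = √20926.3329 = 144.659369
L = 7.25 × 144.659369 = 1048.780422
V = π·0.75² × L = 1.767146 × 1048.780422 = 1853.347989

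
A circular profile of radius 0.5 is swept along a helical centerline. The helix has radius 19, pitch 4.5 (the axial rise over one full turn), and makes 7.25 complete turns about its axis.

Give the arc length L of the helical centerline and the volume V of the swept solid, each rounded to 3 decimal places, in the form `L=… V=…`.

L=866.123 V=680.252

2πR = 2π·19 = 119.380521
per-turn = √(119.380521² + 4.5²) = √(14251.7088 + 20.25) = √14271.9588 = 119.465304
L = 7.25 × 119.465304 = 866.123451
V = π·0.5² × L = 0.785398 × 866.123451 = 680.251768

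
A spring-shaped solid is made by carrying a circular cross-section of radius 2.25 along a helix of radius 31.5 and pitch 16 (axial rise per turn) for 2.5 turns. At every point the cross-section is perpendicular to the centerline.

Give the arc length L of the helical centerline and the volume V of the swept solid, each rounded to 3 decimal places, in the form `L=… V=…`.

2πR = 2π·31.5 = 197.920337
per-turn = √(197.920337² + 16²) = √(39172.4599 + 256) = √39428.4599 = 198.566009
L = 2.5 × 198.566009 = 496.415022
V = π·2.25² × L = 15.904313 × 496.415022 = 7895.139795

L=496.415 V=7895.140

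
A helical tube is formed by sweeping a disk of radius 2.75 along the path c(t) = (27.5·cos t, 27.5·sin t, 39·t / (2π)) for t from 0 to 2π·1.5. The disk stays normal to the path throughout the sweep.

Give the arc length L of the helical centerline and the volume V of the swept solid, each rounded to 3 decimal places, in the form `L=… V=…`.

2πR = 2π·27.5 = 172.787596
per-turn = √(172.787596² + 39²) = √(29855.5533 + 1521) = √31376.5533 = 177.134280
L = 1.5 × 177.134280 = 265.701421
V = π·2.75² × L = 23.758294 × 265.701421 = 6312.612587

L=265.701 V=6312.613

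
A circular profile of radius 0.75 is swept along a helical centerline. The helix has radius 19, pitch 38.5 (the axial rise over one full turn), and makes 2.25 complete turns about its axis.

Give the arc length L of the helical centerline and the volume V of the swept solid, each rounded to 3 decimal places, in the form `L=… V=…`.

2πR = 2π·19 = 119.380521
per-turn = √(119.380521² + 38.5²) = √(14251.7088 + 1482.25) = √15733.9588 = 125.435078
L = 2.25 × 125.435078 = 282.228925
V = π·0.75² × L = 1.767146 × 282.228925 = 498.739679

L=282.229 V=498.740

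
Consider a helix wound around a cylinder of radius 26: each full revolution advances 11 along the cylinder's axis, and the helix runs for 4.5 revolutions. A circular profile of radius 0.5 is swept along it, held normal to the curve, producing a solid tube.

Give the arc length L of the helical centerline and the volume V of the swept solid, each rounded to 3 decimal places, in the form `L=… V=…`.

2πR = 2π·26 = 163.362818
per-turn = √(163.362818² + 11²) = √(26687.4103 + 121) = √26808.4103 = 163.732740
L = 4.5 × 163.732740 = 736.797332
V = π·0.5² × L = 0.785398 × 736.797332 = 578.679271

L=736.797 V=578.679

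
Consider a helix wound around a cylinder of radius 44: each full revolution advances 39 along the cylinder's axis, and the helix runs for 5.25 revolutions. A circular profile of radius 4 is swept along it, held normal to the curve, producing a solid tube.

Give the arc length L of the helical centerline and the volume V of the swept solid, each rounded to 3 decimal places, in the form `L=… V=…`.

L=1465.787 V=73678.471

2πR = 2π·44 = 276.460154
per-turn = √(276.460154² + 39²) = √(76430.2165 + 1521) = √77951.2165 = 279.197451
L = 5.25 × 279.197451 = 1465.786616
V = π·4² × L = 50.265482 × 1465.786616 = 73678.471444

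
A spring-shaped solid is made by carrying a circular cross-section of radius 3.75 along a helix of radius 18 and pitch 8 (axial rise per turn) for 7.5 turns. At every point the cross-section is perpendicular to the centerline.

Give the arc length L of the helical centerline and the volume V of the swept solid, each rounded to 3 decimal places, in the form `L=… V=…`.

2πR = 2π·18 = 113.097336
per-turn = √(113.097336² + 8²) = √(12791.0073 + 64) = √12855.0073 = 113.379925
L = 7.5 × 113.379925 = 850.349435
V = π·3.75² × L = 44.178647 × 850.349435 = 37567.287233

L=850.349 V=37567.287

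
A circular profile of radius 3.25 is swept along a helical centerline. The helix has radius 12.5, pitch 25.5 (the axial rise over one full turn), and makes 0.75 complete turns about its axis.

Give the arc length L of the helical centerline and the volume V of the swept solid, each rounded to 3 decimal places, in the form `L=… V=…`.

2πR = 2π·12.5 = 78.539816
per-turn = √(78.539816² + 25.5²) = √(6168.5028 + 650.25) = √6818.7528 = 82.575739
L = 0.75 × 82.575739 = 61.931805
V = π·3.25² × L = 33.183072 × 61.931805 = 2055.087556

L=61.932 V=2055.088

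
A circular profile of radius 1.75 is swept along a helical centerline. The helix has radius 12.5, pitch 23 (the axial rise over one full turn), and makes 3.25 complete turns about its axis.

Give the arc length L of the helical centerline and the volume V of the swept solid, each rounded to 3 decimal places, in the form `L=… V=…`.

2πR = 2π·12.5 = 78.539816
per-turn = √(78.539816² + 23²) = √(6168.5028 + 529) = √6697.5028 = 81.838272
L = 3.25 × 81.838272 = 265.974384
V = π·1.75² × L = 9.621128 × 265.974384 = 2558.973458

L=265.974 V=2558.973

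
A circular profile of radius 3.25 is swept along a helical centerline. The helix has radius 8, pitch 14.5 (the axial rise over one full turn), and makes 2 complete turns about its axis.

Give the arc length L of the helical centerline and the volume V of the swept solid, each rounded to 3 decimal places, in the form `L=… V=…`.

2πR = 2π·8 = 50.265482
per-turn = √(50.265482² + 14.5²) = √(2526.6187 + 210.25) = √2736.8687 = 52.315091
L = 2 × 52.315091 = 104.630182
V = π·3.25² × L = 33.183072 × 104.630182 = 3471.950892

L=104.630 V=3471.951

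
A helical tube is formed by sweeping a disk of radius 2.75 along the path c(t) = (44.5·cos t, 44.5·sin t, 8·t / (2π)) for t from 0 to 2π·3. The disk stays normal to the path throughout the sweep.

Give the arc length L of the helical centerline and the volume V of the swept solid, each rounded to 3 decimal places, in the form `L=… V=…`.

L=839.149 V=19936.737

2πR = 2π·44.5 = 279.601746
per-turn = √(279.601746² + 8²) = √(78177.1365 + 64) = √78241.1365 = 279.716171
L = 3 × 279.716171 = 839.148514
V = π·2.75² × L = 23.758294 × 839.148514 = 19936.737471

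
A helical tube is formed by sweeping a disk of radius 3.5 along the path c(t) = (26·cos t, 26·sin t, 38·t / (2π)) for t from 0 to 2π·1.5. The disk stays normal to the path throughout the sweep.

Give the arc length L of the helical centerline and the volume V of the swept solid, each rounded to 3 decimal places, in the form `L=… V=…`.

L=251.586 V=9682.176

2πR = 2π·26 = 163.362818
per-turn = √(163.362818² + 38²) = √(26687.4103 + 1444) = √28131.4103 = 167.724209
L = 1.5 × 167.724209 = 251.586314
V = π·3.5² × L = 38.484510 × 251.586314 = 9682.176002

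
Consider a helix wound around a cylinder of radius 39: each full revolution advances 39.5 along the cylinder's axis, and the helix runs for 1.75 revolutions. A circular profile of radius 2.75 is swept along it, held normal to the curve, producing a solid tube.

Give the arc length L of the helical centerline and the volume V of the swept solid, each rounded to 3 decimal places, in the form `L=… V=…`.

2πR = 2π·39 = 245.044227
per-turn = √(245.044227² + 39.5²) = √(60046.6732 + 1560.25) = √61606.9232 = 248.207420
L = 1.75 × 248.207420 = 434.362984
V = π·2.75² × L = 23.758294 × 434.362984 = 10319.723679

L=434.363 V=10319.724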